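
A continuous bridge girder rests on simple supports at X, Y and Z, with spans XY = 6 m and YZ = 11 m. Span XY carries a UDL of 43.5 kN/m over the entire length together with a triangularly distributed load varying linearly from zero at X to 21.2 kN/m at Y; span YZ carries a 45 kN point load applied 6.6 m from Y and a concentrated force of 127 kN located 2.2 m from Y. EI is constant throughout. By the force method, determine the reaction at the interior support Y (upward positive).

Release continuity at Y by inserting a hinge; the redundant is the internal moment M_Y. The primary structure is two simply-supported spans XY and YZ.
End slopes at the hinge Y, treating each span as simply supported:
  span XY: UDL 43.5: wL³/(24EI) = 391.5/EI
  span XY: triangular load, peak 21.2: w₀L³/(45EI) = 101.8/EI
  span YZ: point load 45 at a = 6.6: Pab(L + b)/(6LEI) = 304.9/EI
  span YZ: point load 127 at a = 2.2: Pab(L + b)/(6LEI) = 737.6/EI
  relative rotation θ_0 = (493.3 + 1043)/EI = 1536/EI
A unit hogging moment at Y produces rotation L₁/(3EI) + L₂/(3EI) = 5.667/EI.
Slope continuity at Y: θ_0 = M_Y·5.667/EI, so M_Y = 1536/5.667 = 271 kN·m (hogging).
Span XY, ΣM about X with M_Y applied at Y: R_Y^{XY}·6 = 1037 + 271, so R_Y^{XY} = 218.1 kN and R_X = 324.6 − 218.1 = 106.5 kN.
Span YZ, ΣM about Z: R_Y^{YZ}·11 = 1316 + 271, so R_Y^{YZ} = 144.2 kN and R_Z = 172 − 144.2 = 27.76 kN.
R_Y = 218.1 + 144.2 = 362.3 kN.

R_Y = 362.3 kN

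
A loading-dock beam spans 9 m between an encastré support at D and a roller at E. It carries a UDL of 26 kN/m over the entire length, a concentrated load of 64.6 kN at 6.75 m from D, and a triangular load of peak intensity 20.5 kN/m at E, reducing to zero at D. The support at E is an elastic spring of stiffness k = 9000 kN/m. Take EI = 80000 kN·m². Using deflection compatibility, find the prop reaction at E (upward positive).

Release the roller at E. Primary structure: cantilever fixed at D.
Deflection at E on the released cantilever, summing each load's contribution:
  UDL 26: wL⁴/(8EI) = 21323/EI
  point load 64.6 at a = 6.75: Pa²(3L − a)/(6EI) = 9934/EI
  triangular load, peak 20.5 at the free end: 11w₀L⁴/(120EI) = 12329/EI
  δ_0 = 43586/EI
Flexibility coefficient — unit upward force at E: δ_{EE} = L³/(3EI) = 243/EI.
With EI = 80000 kN·m²: δ_0 = 0.54483 m and δ_{EE} = 0.003037 m/kN.
Compatibility — the spring shortens by R_E/k under the reaction it provides: δ_0 − R_E·δ_{EE} = R_E/k. With 1/k = 0.000111 m/kN, R_E = δ_0 / (δ_{EE} + 1/k) = 0.54483 / (0.003037 + 0.000111) = 173 kN.

R_E = 173 kN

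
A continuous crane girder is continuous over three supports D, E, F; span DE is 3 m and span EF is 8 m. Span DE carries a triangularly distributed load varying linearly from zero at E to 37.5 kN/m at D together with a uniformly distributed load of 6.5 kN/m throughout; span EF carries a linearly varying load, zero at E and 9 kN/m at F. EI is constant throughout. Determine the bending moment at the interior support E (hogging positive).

Release continuity at E by inserting a hinge; the redundant is the internal moment M_E. The primary structure is two simply-supported spans DE and EF.
Rotations at E on the released spans (each span's end-slope, ×1/EI):
  span DE: triangular load, peak 37.5: 7w₀L³/(360EI) = 19.69/EI
  span DE: UDL 6.5: wL³/(24EI) = 7.312/EI
  span EF: triangular load, peak 9: 7w₀L³/(360EI) = 89.6/EI
  relative rotation θ_0 = (27 + 89.6)/EI = 116.6/EI
A unit hogging moment at E produces rotation L₁/(3EI) + L₂/(3EI) = 3.667/EI.
Compatibility: M_E·(L₁+L₂)/(3EI) = θ_0, giving M_E = 31.8 kN·m (hogging).

M_E = 31.8 kN·m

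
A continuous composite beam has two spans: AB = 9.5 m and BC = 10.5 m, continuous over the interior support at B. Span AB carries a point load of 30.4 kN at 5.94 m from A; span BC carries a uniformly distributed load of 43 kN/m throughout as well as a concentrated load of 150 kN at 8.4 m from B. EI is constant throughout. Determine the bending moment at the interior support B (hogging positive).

Release continuity at B by inserting a hinge; the redundant is the internal moment M_B. The primary structure is two simply-supported spans AB and BC.
Rotations at B on the released spans (each span's end-slope, ×1/EI):
  span AB: point load 30.4 at a = 5.94: Pab(L + a)/(6LEI) = 174.1/EI
  span BC: UDL 43: wL³/(24EI) = 2074/EI
  span BC: point load 150 at a = 8.4: Pab(L + b)/(6LEI) = 529.2/EI
  relative rotation θ_0 = (174.1 + 2603)/EI = 2777/EI
A unit hogging moment at B produces rotation L₁/(3EI) + L₂/(3EI) = 6.667/EI.
Slope continuity at B: θ_0 = M_B·6.667/EI, so M_B = 2777/6.667 = 416.6 kN·m (hogging).

M_B = 416.6 kN·m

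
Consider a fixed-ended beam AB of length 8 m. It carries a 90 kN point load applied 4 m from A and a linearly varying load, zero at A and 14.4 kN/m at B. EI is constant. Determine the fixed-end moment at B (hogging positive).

Take the two fixed-end moments M_A, M_B as redundants; the released structure is the simple span AB.
Simple-span end rotations at A and B under the given loads:
  at A: point load 90 at a = 4: Pab(L + b)/(6LEI) = 360/EI
  at B: point load 90 at a = 4: Pab(L + a)/(6LEI) = 360/EI
  at A: triangular load, peak 14.4: 7w₀L³/(360EI) = 143.4/EI
  at B: triangular load, peak 14.4: w₀L³/(45EI) = 163.8/EI
  θ_A0 = 503.4/EI,  θ_B0 = 523.8/EI
Flexibility coefficients: a unit moment at one end gives L/(3EI) there and L/(6EI) at the far end, so f₁₁ = f₂₂ = 2.667/EI and f₁₂ = f₂₁ = 1.333/EI.
Compatibility — zero rotation at each built-in end:
  2.667 M_A + 1.333 M_B = 503.4
  1.333 M_A + 2.667 M_B = 523.8
Solving the pair gives M_A = 120.7 kN·m and M_B = 136.1 kN·m (hogging).

M_B = 136.1 kN·m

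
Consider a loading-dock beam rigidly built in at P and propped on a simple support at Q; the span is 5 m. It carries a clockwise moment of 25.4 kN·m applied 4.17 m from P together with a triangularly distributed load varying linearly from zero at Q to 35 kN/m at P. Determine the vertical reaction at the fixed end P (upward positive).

R_P = 62.59 kN

Choose R_Q as the redundant. The primary structure is the cantilever fixed at P.
Primary-structure tip deflection at Q by superposition:
  clockwise couple 25.4 at a = 4.17: M₀a(2L − a)/(2EI) = 308.8/EI
  triangular load, peak 35 at the fixed end: w₀L⁴/(30EI) = 729.2/EI
  δ_0 = 1038/EI
Flexibility coefficient — unit upward force at Q: δ_{QQ} = L³/(3EI) = 41.67/EI.
The prop prevents deflection at Q: R_Q = δ_0/δ_{QQ} = 1038/41.67 = 24.91 kN.
Vertical equilibrium: R_P = ΣP − R_Q = 87.5 − 24.91 = 62.59 kN.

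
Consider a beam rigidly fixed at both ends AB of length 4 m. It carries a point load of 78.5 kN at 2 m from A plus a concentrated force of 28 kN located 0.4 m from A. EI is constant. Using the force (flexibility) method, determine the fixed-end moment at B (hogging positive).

M_B = 40.26 kN·m

Release both end moments; the primary structure is a simply-supported span AB with redundants M_A and M_B.
Simple-span end rotations at A and B under the given loads:
  at A: point load 78.5 at a = 2: Pab(L + b)/(6LEI) = 78.5/EI
  at B: point load 78.5 at a = 2: Pab(L + a)/(6LEI) = 78.5/EI
  at A: point load 28 at a = 0.4: Pab(L + b)/(6LEI) = 12.77/EI
  at B: point load 28 at a = 0.4: Pab(L + a)/(6LEI) = 7.392/EI
  θ_A0 = 91.27/EI,  θ_B0 = 85.89/EI
Flexibility coefficients: a unit moment at one end gives L/(3EI) there and L/(6EI) at the far end, so f₁₁ = f₂₂ = 1.333/EI and f₁₂ = f₂₁ = 0.6667/EI.
Compatibility — zero rotation at each built-in end:
  1.333 M_A + 0.6667 M_B = 91.27
  0.6667 M_A + 1.333 M_B = 85.89
Solving the pair gives M_A = 48.32 kN·m and M_B = 40.26 kN·m (hogging).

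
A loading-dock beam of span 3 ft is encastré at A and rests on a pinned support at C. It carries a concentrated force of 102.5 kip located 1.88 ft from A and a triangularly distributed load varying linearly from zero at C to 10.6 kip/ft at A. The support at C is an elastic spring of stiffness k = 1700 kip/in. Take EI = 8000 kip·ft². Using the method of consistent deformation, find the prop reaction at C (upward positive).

R_C = 48.82 kip

Remove the prop at C; the released (primary) structure is a cantilever built in at A.
Deflection at C on the released cantilever, summing each load's contribution:
  point load 102.5 at a = 1.88: Pa²(3L − a)/(6EI) = 429.9/EI
  triangular load, peak 10.6 at the fixed end: w₀L⁴/(30EI) = 28.62/EI
  δ_0 = 458.5/EI
Tip deflection under a unit load at C: L³/(3EI) = 9/EI.
With EI = 8000 kip·ft²: δ_0 = 0.057315 ft and δ_{CC} = 0.001125 ft/kip.
Compatibility — the spring shortens by R_C/k under the reaction it provides: δ_0 − R_C·δ_{CC} = R_C/k. With 1/k = 1/(1700×12) ft/kip = 0.000049 ft/kip, R_C = δ_0 / (δ_{CC} + 1/k) = 0.057315 / (0.001125 + 0.000049) = 48.82 kip.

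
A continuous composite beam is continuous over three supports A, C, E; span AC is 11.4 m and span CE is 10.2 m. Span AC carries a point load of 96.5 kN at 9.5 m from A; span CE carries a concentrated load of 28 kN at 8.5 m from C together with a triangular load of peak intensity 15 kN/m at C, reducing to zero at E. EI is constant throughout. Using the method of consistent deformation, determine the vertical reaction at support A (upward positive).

R_A = 4.331 kN

Release continuity at C by inserting a hinge; the redundant is the internal moment M_C. The primary structure is two simply-supported spans AC and CE.
Discontinuity in slope at C on the released structure — sum the simple-span end rotations:
  span AC: point load 96.5 at a = 9.5: Pab(L + a)/(6LEI) = 532.2/EI
  span CE: point load 28 at a = 8.5: Pab(L + b)/(6LEI) = 78.67/EI
  span CE: triangular load, peak 15: w₀L³/(45EI) = 353.7/EI
  relative rotation θ_0 = (532.2 + 432.4)/EI = 964.6/EI
A unit hogging moment at C produces rotation L₁/(3EI) + L₂/(3EI) = 7.2/EI.
Compatibility: M_C·(L₁+L₂)/(3EI) = θ_0, giving M_C = 134 kN·m (hogging).
Span AC, ΣM about A with M_C applied at C: R_C^{AC}·11.4 = 916.8 + 134, so R_C^{AC} = 92.17 kN and R_A = 96.5 − 92.17 = 4.331 kN.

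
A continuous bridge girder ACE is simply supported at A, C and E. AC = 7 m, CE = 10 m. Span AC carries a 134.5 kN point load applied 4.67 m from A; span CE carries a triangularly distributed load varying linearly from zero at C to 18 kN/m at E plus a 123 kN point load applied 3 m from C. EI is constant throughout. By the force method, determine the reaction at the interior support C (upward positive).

Insert a hinge at C; M_C is the redundant, and each span becomes simply supported.
End slopes at the hinge C, treating each span as simply supported:
  span AC: point load 134.5 at a = 4.67: Pab(L + a)/(6LEI) = 406.6/EI
  span CE: triangular load, peak 18: 7w₀L³/(360EI) = 350/EI
  span CE: point load 123 at a = 3: Pab(L + b)/(6LEI) = 731.9/EI
  relative rotation θ_0 = (406.6 + 1082)/EI = 1488/EI
A unit hogging moment at C produces rotation L₁/(3EI) + L₂/(3EI) = 5.667/EI.
Slope continuity at C: θ_0 = M_C·5.667/EI, so M_C = 1488/5.667 = 262.7 kN·m (hogging).
Span AC, ΣM about A with M_C applied at C: R_C^{AC}·7 = 628.1 + 262.7, so R_C^{AC} = 127.3 kN and R_A = 134.5 − 127.3 = 7.244 kN.
Span CE, ΣM about E: R_C^{CE}·10 = 1161 + 262.7, so R_C^{CE} = 142.4 kN and R_E = 213 − 142.4 = 70.63 kN.
R_C = 127.3 + 142.4 = 269.6 kN.

R_C = 269.6 kN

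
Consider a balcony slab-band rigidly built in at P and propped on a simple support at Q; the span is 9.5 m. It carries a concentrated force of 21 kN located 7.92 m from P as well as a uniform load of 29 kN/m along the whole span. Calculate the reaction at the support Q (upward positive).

Remove the prop at Q; the released (primary) structure is a cantilever built in at P.
Deflection at Q on the released cantilever, summing each load's contribution:
  point load 21 at a = 7.92: Pa²(3L − a)/(6EI) = 4518/EI
  UDL 29: wL⁴/(8EI) = 29526/EI
  δ_0 = 34044/EI
Flexibility coefficient — unit upward force at Q: δ_{QQ} = L³/(3EI) = 285.8/EI.
Compatibility at Q: δ_0 − R_Q·δ_{QQ} = 0, so R_Q = 34044/285.8 = 119.1 kN.

R_Q = 119.1 kN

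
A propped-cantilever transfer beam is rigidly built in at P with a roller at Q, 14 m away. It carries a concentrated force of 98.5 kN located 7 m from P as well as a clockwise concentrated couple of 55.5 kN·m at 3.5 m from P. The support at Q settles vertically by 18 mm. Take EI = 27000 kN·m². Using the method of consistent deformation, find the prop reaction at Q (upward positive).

R_Q = 32.85 kN

Release the roller at Q. Primary structure: cantilever fixed at P.
Free-end deflection of the primary structure under the applied loading (downward +):
  point load 98.5 at a = 7: Pa²(3L − a)/(6EI) = 28155/EI
  clockwise couple 55.5 at a = 3.5: M₀a(2L − a)/(2EI) = 2380/EI
  δ_0 = 30534/EI
Tip deflection under a unit load at Q: L³/(3EI) = 914.7/EI.
With EI = 27000 kN·m²: δ_0 = 1.1309 m and δ_{QQ} = 0.033877 m/kN.
Compatibility — the beam at Q must follow the support down by 0.018 m: δ_0 − R_Q·δ_{QQ} = 0.018, so R_Q = (1.1309 − 0.018)/0.033877 = 32.85 kN.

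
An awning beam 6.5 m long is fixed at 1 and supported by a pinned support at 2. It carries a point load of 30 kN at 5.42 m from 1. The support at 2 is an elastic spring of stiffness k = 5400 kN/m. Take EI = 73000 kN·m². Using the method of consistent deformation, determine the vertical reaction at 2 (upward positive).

Choose R_2 as the redundant. The primary structure is the cantilever fixed at 1.
Primary-structure tip deflection at 2 by superposition:
  point load 30 at a = 5.42: Pa²(3L − a)/(6EI) = 2068/EI
Tip deflection under a unit load at 2: L³/(3EI) = 91.54/EI.
With EI = 73000 kN·m²: δ_0 = 0.02833 m and δ_{22} = 0.001254 m/kN.
Compatibility — the spring shortens by R_2/k under the reaction it provides: δ_0 − R_2·δ_{22} = R_2/k. With 1/k = 0.000185 m/kN, R_2 = δ_0 / (δ_{22} + 1/k) = 0.02833 / (0.001254 + 0.000185) = 19.68 kN.

R_2 = 19.68 kN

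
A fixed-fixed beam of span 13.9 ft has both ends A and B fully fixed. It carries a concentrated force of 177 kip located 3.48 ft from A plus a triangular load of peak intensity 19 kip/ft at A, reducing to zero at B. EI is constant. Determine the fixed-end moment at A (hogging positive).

Take the two fixed-end moments M_A, M_B as redundants; the released structure is the simple span AB.
Simple-span end rotations at A and B under the given loads:
  at A: point load 177 at a = 3.48: Pab(L + b)/(6LEI) = 1872/EI
  at B: point load 177 at a = 3.48: Pab(L + a)/(6LEI) = 1338/EI
  at A: triangular load, peak 19: w₀L³/(45EI) = 1134/EI
  at B: triangular load, peak 19: 7w₀L³/(360EI) = 992.2/EI
  θ_A0 = 3006/EI,  θ_B0 = 2330/EI
Flexibility coefficients: a unit moment at one end gives L/(3EI) there and L/(6EI) at the far end, so f₁₁ = f₂₂ = 4.633/EI and f₁₂ = f₂₁ = 2.317/EI.
Compatibility — zero rotation at each built-in end:
  4.633 M_A + 2.317 M_B = 3006
  2.317 M_A + 4.633 M_B = 2330
Solving the pair gives M_A = 529.7 kip·ft and M_B = 238 kip·ft (hogging).

M_A = 529.7 kip·ft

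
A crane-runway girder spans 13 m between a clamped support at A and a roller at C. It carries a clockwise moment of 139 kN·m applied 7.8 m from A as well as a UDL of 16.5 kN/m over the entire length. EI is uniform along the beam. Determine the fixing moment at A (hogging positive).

M_A = 312.4 kN·m

Choose R_C as the redundant. The primary structure is the cantilever fixed at A.
Primary-structure tip deflection at C by superposition:
  clockwise couple 139 at a = 7.8: M₀a(2L − a)/(2EI) = 9866/EI
  UDL 16.5: wL⁴/(8EI) = 58907/EI
  δ_0 = 68773/EI
Tip deflection under a unit load at C: L³/(3EI) = 732.3/EI.
Compatibility at C: δ_0 − R_C·δ_{CC} = 0, so R_C = 68773/732.3 = 93.91 kN.
Moment equilibrium about A: M_A = Σ(load moments about A) − R_C·L = 1533 − 93.91×13 = 312.4 kN·m.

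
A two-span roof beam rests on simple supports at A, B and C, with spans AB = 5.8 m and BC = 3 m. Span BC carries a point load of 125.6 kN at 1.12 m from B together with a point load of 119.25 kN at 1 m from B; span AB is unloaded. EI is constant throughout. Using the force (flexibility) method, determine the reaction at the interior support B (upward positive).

R_B = 182 kN

Insert a hinge at B; M_B is the redundant, and each span becomes simply supported.
End slopes at the hinge B, treating each span as simply supported:
  span BC: point load 125.6 at a = 1.12: Pab(L + b)/(6LEI) = 71.7/EI
  span BC: point load 119.25 at a = 1: Pab(L + b)/(6LEI) = 66.25/EI
  relative rotation θ_0 = (0 + 137.9)/EI = 137.9/EI
A unit hogging moment at B produces rotation L₁/(3EI) + L₂/(3EI) = 2.933/EI.
Compatibility: M_B·(L₁+L₂)/(3EI) = θ_0, giving M_B = 47.03 kN·m (hogging).
Span AB, ΣM about A with M_B applied at B: R_B^{AB}·5.8 = 0 + 47.03, so R_B^{AB} = 8.108 kN and R_A = 0 − 8.108 = -8.108 kN.
Span BC, ΣM about C: R_B^{BC}·3 = 474.6 + 47.03, so R_B^{BC} = 173.9 kN and R_C = 244.8 − 173.9 = 70.96 kN.
R_B = 8.108 + 173.9 = 182 kN.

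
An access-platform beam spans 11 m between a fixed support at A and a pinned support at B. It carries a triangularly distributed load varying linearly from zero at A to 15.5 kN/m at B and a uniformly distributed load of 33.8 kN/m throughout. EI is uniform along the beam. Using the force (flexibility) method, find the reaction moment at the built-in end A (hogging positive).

Choose R_B as the redundant. The primary structure is the cantilever fixed at A.
Deflection at B on the released cantilever, summing each load's contribution:
  triangular load, peak 15.5 at the free end: 11w₀L⁴/(120EI) = 20802/EI
  UDL 33.8: wL⁴/(8EI) = 61858/EI
  δ_0 = 82661/EI
Tip deflection under a unit load at B: L³/(3EI) = 443.7/EI.
Compatibility at B: δ_0 − R_B·δ_{BB} = 0, so R_B = 82661/443.7 = 186.3 kN.
Moment equilibrium about A: M_A = Σ(load moments about A) − R_B·L = 2670 − 186.3×11 = 620.6 kN·m.

M_A = 620.6 kN·m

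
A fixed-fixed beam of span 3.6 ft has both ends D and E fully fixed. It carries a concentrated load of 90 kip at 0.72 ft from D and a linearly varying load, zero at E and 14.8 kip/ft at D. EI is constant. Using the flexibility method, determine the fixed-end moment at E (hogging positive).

Take the two fixed-end moments M_D, M_E as redundants; the released structure is the simple span DE.
On the primary (simply-supported) span, the end slopes from the loading are:
  at D: point load 90 at a = 0.72: Pab(L + b)/(6LEI) = 55.99/EI
  at E: point load 90 at a = 0.72: Pab(L + a)/(6LEI) = 37.32/EI
  at D: triangular load, peak 14.8: w₀L³/(45EI) = 15.34/EI
  at E: triangular load, peak 14.8: 7w₀L³/(360EI) = 13.43/EI
  θ_D0 = 71.33/EI,  θ_E0 = 50.75/EI
Flexibility coefficients: a unit moment at one end gives L/(3EI) there and L/(6EI) at the far end, so f₁₁ = f₂₂ = 1.2/EI and f₁₂ = f₂₁ = 0.6/EI.
Compatibility — zero rotation at each built-in end:
  1.2 M_D + 0.6 M_E = 71.33
  0.6 M_D + 1.2 M_E = 50.75
Solving the pair gives M_D = 51.06 kip·ft and M_E = 16.76 kip·ft (hogging).

M_E = 16.76 kip·ft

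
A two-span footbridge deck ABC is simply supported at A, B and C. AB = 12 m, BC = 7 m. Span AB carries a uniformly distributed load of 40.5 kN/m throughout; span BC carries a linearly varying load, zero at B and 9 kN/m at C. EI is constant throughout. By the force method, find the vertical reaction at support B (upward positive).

Release continuity at B by inserting a hinge; the redundant is the internal moment M_B. The primary structure is two simply-supported spans AB and BC.
Discontinuity in slope at B on the released structure — sum the simple-span end rotations:
  span AB: UDL 40.5: wL³/(24EI) = 2916/EI
  span BC: triangular load, peak 9: 7w₀L³/(360EI) = 60.02/EI
  relative rotation θ_0 = (2916 + 60.02)/EI = 2976/EI
A unit hogging moment at B produces rotation L₁/(3EI) + L₂/(3EI) = 6.333/EI.
Compatibility: M_B·(L₁+L₂)/(3EI) = θ_0, giving M_B = 469.9 kN·m (hogging).
Span AB, ΣM about A with M_B applied at B: R_B^{AB}·12 = 2916 + 469.9, so R_B^{AB} = 282.2 kN and R_A = 486 − 282.2 = 203.8 kN.
Span BC, ΣM about C: R_B^{BC}·7 = 73.5 + 469.9, so R_B^{BC} = 77.63 kN and R_C = 31.5 − 77.63 = -46.13 kN.
R_B = 282.2 + 77.63 = 359.8 kN.

R_B = 359.8 kN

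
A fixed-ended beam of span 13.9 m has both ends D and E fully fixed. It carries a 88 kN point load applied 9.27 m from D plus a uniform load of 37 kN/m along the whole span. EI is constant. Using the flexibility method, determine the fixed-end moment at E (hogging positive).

Take the two fixed-end moments M_D, M_E as redundants; the released structure is the simple span DE.
Simple-span end rotations at D and E under the given loads:
  at D: point load 88 at a = 9.27: Pab(L + b)/(6LEI) = 839.2/EI
  at E: point load 88 at a = 9.27: Pab(L + a)/(6LEI) = 1049/EI
  at D: UDL 37: wL³/(24EI) = 4140/EI
  at E: UDL 37: wL³/(24EI) = 4140/EI
  θ_D0 = 4980/EI,  θ_E0 = 5190/EI
Flexibility coefficients: a unit moment at one end gives L/(3EI) there and L/(6EI) at the far end, so f₁₁ = f₂₂ = 4.633/EI and f₁₂ = f₂₁ = 2.317/EI.
Compatibility — zero rotation at each built-in end:
  4.633 M_D + 2.317 M_E = 4980
  2.317 M_D + 4.633 M_E = 5190
Solving the pair gives M_D = 686.2 kN·m and M_E = 776.9 kN·m (hogging).

M_E = 776.9 kN·m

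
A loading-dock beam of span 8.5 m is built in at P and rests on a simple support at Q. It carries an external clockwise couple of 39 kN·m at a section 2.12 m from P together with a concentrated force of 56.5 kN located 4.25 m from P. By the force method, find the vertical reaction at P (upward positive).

R_P = 35.84 kN

Choose R_Q as the redundant. The primary structure is the cantilever fixed at P.
Free-end deflection of the primary structure under the applied loading (downward +):
  clockwise couple 39 at a = 2.12: M₀a(2L − a)/(2EI) = 615.1/EI
  point load 56.5 at a = 4.25: Pa²(3L − a)/(6EI) = 3614/EI
  δ_0 = 4230/EI
Flexibility coefficient — unit upward force at Q: δ_{QQ} = L³/(3EI) = 204.7/EI.
The prop prevents deflection at Q: R_Q = δ_0/δ_{QQ} = 4230/204.7 = 20.66 kN.
Vertical equilibrium: R_P = ΣP − R_Q = 56.5 − 20.66 = 35.84 kN.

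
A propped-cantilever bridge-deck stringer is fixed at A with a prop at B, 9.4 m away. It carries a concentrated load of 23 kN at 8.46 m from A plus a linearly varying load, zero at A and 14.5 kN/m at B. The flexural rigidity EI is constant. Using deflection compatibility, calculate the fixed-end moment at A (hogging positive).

Remove the prop at B; the released (primary) structure is a cantilever built in at A.
Deflection at B on the released cantilever, summing each load's contribution:
  point load 23 at a = 8.46: Pa²(3L − a)/(6EI) = 5416/EI
  triangular load, peak 14.5 at the free end: 11w₀L⁴/(120EI) = 10377/EI
  δ_0 = 15793/EI
Flexibility coefficient — unit upward force at B: δ_{BB} = L³/(3EI) = 276.9/EI.
The prop prevents deflection at B: R_B = δ_0/δ_{BB} = 15793/276.9 = 57.04 kN.
Moment equilibrium about A: M_A = Σ(load moments about A) − R_B·L = 621.7 − 57.04×9.4 = 85.44 kN·m.

M_A = 85.44 kN·m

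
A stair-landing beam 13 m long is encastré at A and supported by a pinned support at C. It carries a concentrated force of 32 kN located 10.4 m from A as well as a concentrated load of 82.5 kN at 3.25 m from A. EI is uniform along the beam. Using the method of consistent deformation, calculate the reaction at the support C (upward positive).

R_C = 29.62 kN

Choose R_C as the redundant. The primary structure is the cantilever fixed at A.
Free-end deflection of the primary structure under the applied loading (downward +):
  point load 32 at a = 10.4: Pa²(3L − a)/(6EI) = 16498/EI
  point load 82.5 at a = 3.25: Pa²(3L − a)/(6EI) = 5192/EI
  δ_0 = 21690/EI
Flexibility coefficient — unit upward force at C: δ_{CC} = L³/(3EI) = 732.3/EI.
The prop prevents deflection at C: R_C = δ_0/δ_{CC} = 21690/732.3 = 29.62 kN.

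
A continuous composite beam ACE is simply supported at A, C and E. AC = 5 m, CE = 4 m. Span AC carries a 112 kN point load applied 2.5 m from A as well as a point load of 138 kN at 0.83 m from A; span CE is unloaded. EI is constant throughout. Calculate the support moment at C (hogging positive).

Take M_C as the redundant. Released structure: two simple spans AC and CE with a hinge at C.
Rotations at C on the released spans (each span's end-slope, ×1/EI):
  span AC: point load 112 at a = 2.5: Pab(L + a)/(6LEI) = 175/EI
  span AC: point load 138 at a = 0.83: Pab(L + a)/(6LEI) = 92.82/EI
  relative rotation θ_0 = (267.8 + 0)/EI = 267.8/EI
A unit hogging moment at C produces rotation L₁/(3EI) + L₂/(3EI) = 3/EI.
Slope continuity at C: θ_0 = M_C·3/EI, so M_C = 267.8/3 = 89.27 kN·m (hogging).

M_C = 89.27 kN·m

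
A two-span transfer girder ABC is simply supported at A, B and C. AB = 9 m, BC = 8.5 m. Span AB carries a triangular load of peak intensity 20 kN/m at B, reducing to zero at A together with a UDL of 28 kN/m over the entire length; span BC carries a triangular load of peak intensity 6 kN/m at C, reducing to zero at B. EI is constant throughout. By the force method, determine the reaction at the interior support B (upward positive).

R_B = 243.4 kN

Take M_B as the redundant. Released structure: two simple spans AB and BC with a hinge at B.
Discontinuity in slope at B on the released structure — sum the simple-span end rotations:
  span AB: triangular load, peak 20: w₀L³/(45EI) = 324/EI
  span AB: UDL 28: wL³/(24EI) = 850.5/EI
  span BC: triangular load, peak 6: 7w₀L³/(360EI) = 71.65/EI
  relative rotation θ_0 = (1174 + 71.65)/EI = 1246/EI
A unit hogging moment at B produces rotation L₁/(3EI) + L₂/(3EI) = 5.833/EI.
Slope continuity at B: θ_0 = M_B·5.833/EI, so M_B = 1246/5.833 = 213.6 kN·m (hogging).
Span AB, ΣM about A with M_B applied at B: R_B^{AB}·9 = 1674 + 213.6, so R_B^{AB} = 209.7 kN and R_A = 342 − 209.7 = 132.3 kN.
Span BC, ΣM about C: R_B^{BC}·8.5 = 72.25 + 213.6, so R_B^{BC} = 33.63 kN and R_C = 25.5 − 33.63 = -8.132 kN.
R_B = 209.7 + 33.63 = 243.4 kN.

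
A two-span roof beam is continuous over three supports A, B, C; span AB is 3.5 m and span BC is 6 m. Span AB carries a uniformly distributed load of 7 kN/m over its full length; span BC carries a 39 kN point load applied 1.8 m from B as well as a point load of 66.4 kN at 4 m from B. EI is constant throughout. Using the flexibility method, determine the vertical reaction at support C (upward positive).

R_C = 44.7 kN

Release continuity at B by inserting a hinge; the redundant is the internal moment M_B. The primary structure is two simply-supported spans AB and BC.
Discontinuity in slope at B on the released structure — sum the simple-span end rotations:
  span AB: UDL 7: wL³/(24EI) = 12.51/EI
  span BC: point load 39 at a = 1.8: Pab(L + b)/(6LEI) = 83.54/EI
  span BC: point load 66.4 at a = 4: Pab(L + b)/(6LEI) = 118/EI
  relative rotation θ_0 = (12.51 + 201.6)/EI = 214.1/EI
A unit hogging moment at B produces rotation L₁/(3EI) + L₂/(3EI) = 3.167/EI.
Compatibility: M_B·(L₁+L₂)/(3EI) = θ_0, giving M_B = 67.61 kN·m (hogging).
Span BC, ΣM about C: R_B^{BC}·6 = 296.6 + 67.61, so R_B^{BC} = 60.7 kN and R_C = 105.4 − 60.7 = 44.7 kN.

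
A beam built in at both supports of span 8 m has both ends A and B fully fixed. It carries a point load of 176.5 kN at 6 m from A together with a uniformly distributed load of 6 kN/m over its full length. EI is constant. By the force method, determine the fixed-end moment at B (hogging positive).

Take the two fixed-end moments M_A, M_B as redundants; the released structure is the simple span AB.
End rotations of the released simple span under the applied load (×1/EI):
  at A: point load 176.5 at a = 6: Pab(L + b)/(6LEI) = 441.2/EI
  at B: point load 176.5 at a = 6: Pab(L + a)/(6LEI) = 617.8/EI
  at A: UDL 6: wL³/(24EI) = 128/EI
  at B: UDL 6: wL³/(24EI) = 128/EI
  θ_A0 = 569.2/EI,  θ_B0 = 745.8/EI
Flexibility coefficients: a unit moment at one end gives L/(3EI) there and L/(6EI) at the far end, so f₁₁ = f₂₂ = 2.667/EI and f₁₂ = f₂₁ = 1.333/EI.
Compatibility — zero rotation at each built-in end:
  2.667 M_A + 1.333 M_B = 569.2
  1.333 M_A + 2.667 M_B = 745.8
Solving the pair gives M_A = 98.19 kN·m and M_B = 230.6 kN·m (hogging).

M_B = 230.6 kN·m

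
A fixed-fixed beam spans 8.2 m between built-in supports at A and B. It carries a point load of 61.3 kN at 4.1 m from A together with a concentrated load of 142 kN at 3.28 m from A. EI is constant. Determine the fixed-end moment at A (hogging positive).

M_A = 230.5 kN·m

Take the two fixed-end moments M_A, M_B as redundants; the released structure is the simple span AB.
End rotations of the released simple span under the applied load (×1/EI):
  at A: point load 61.3 at a = 4.1: Pab(L + b)/(6LEI) = 257.6/EI
  at B: point load 61.3 at a = 4.1: Pab(L + a)/(6LEI) = 257.6/EI
  at A: point load 142 at a = 3.28: Pab(L + b)/(6LEI) = 611.1/EI
  at B: point load 142 at a = 3.28: Pab(L + a)/(6LEI) = 534.7/EI
  θ_A0 = 868.7/EI,  θ_B0 = 792.3/EI
Flexibility coefficients: a unit moment at one end gives L/(3EI) there and L/(6EI) at the far end, so f₁₁ = f₂₂ = 2.733/EI and f₁₂ = f₂₁ = 1.367/EI.
Compatibility — zero rotation at each built-in end:
  2.733 M_A + 1.367 M_B = 868.7
  1.367 M_A + 2.733 M_B = 792.3
Solving the pair gives M_A = 230.5 kN·m and M_B = 174.6 kN·m (hogging).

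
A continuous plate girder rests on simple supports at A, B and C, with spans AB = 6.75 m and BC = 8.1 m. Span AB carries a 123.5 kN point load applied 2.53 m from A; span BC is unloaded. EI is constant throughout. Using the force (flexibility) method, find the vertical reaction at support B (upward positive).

R_B = 62.87 kN

Release continuity at B by inserting a hinge; the redundant is the internal moment M_B. The primary structure is two simply-supported spans AB and BC.
Rotations at B on the released spans (each span's end-slope, ×1/EI):
  span AB: point load 123.5 at a = 2.53: Pab(L + a)/(6LEI) = 302.1/EI
  relative rotation θ_0 = (302.1 + 0)/EI = 302.1/EI
A unit hogging moment at B produces rotation L₁/(3EI) + L₂/(3EI) = 4.95/EI.
Slope continuity at B: θ_0 = M_B·4.95/EI, so M_B = 302.1/4.95 = 61.04 kN·m (hogging).
Span AB, ΣM about A with M_B applied at B: R_B^{AB}·6.75 = 312.5 + 61.04, so R_B^{AB} = 55.33 kN and R_A = 123.5 − 55.33 = 68.17 kN.
Span BC, ΣM about C: R_B^{BC}·8.1 = 0 + 61.04, so R_B^{BC} = 7.535 kN and R_C = 0 − 7.535 = -7.535 kN.
R_B = 55.33 + 7.535 = 62.87 kN.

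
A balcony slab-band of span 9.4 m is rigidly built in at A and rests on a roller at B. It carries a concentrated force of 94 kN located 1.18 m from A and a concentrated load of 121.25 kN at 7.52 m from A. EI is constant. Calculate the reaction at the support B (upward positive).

Release the roller at B. Primary structure: cantilever fixed at A.
Free-end deflection of the primary structure under the applied loading (downward +):
  point load 94 at a = 1.18: Pa²(3L − a)/(6EI) = 589.4/EI
  point load 121.25 at a = 7.52: Pa²(3L − a)/(6EI) = 23633/EI
  δ_0 = 24222/EI
Tip deflection under a unit load at B: L³/(3EI) = 276.9/EI.
Compatibility at B: δ_0 − R_B·δ_{BB} = 0, so R_B = 24222/276.9 = 87.49 kN.

R_B = 87.49 kN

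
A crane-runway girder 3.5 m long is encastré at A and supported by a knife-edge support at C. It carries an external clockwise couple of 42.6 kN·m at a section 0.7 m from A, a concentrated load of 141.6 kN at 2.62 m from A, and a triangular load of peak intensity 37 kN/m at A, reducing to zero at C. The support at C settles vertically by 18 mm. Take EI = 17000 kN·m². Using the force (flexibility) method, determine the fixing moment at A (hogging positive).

Release the roller at C. Primary structure: cantilever fixed at A.
Primary-structure tip deflection at C by superposition:
  clockwise couple 42.6 at a = 0.7: M₀a(2L − a)/(2EI) = 93.93/EI
  point load 141.6 at a = 2.62: Pa²(3L − a)/(6EI) = 1277/EI
  triangular load, peak 37 at the fixed end: w₀L⁴/(30EI) = 185.1/EI
  δ_0 = 1556/EI
Tip deflection under a unit load at C: L³/(3EI) = 14.29/EI.
With EI = 17000 kN·m²: δ_0 = 0.091504 m and δ_{CC} = 0.000841 m/kN.
Compatibility — the beam at C must follow the support down by 0.018 m: δ_0 − R_C·δ_{CC} = 0.018, so R_C = (0.091504 − 0.018)/0.000841 = 87.43 kN.
Moment equilibrium about A: M_A = Σ(load moments about A) − R_C·L = 489.1 − 87.43×3.5 = 183.1 kN·m.

M_A = 183.1 kN·m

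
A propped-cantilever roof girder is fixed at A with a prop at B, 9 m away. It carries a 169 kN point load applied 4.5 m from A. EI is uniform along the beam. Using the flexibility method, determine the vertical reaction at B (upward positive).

R_B = 52.81 kN

Take the reaction at B as the redundant and release it; the primary structure is a cantilever fixed at A.
Downward deflection at the released point B due to the loads:
  point load 169 at a = 4.5: Pa²(3L − a)/(6EI) = 12833/EI
Flexibility coefficient — unit upward force at B: δ_{BB} = L³/(3EI) = 243/EI.
Compatibility at B: δ_0 − R_B·δ_{BB} = 0, so R_B = 12833/243 = 52.81 kN.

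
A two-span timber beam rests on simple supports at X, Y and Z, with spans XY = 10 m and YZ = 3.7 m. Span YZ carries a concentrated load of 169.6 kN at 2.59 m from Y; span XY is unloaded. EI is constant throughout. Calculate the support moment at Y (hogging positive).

Release continuity at Y by inserting a hinge; the redundant is the internal moment M_Y. The primary structure is two simply-supported spans XY and YZ.
Discontinuity in slope at Y on the released structure — sum the simple-span end rotations:
  span YZ: point load 169.6 at a = 2.59: Pab(L + b)/(6LEI) = 105.6/EI
  relative rotation θ_0 = (0 + 105.6)/EI = 105.6/EI
A unit hogging moment at Y produces rotation L₁/(3EI) + L₂/(3EI) = 4.567/EI.
Compatibility: M_Y·(L₁+L₂)/(3EI) = θ_0, giving M_Y = 23.13 kN·m (hogging).

M_Y = 23.13 kN·m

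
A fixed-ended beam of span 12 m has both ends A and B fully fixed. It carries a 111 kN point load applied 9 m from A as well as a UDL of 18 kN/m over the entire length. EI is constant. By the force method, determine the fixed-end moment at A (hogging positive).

M_A = 278.4 kN·m

Release both end moments; the primary structure is a simply-supported span AB with redundants M_A and M_B.
Simple-span end rotations at A and B under the given loads:
  at A: point load 111 at a = 9: Pab(L + b)/(6LEI) = 624.4/EI
  at B: point load 111 at a = 9: Pab(L + a)/(6LEI) = 874.1/EI
  at A: UDL 18: wL³/(24EI) = 1296/EI
  at B: UDL 18: wL³/(24EI) = 1296/EI
  θ_A0 = 1920/EI,  θ_B0 = 2170/EI
Flexibility coefficients: a unit moment at one end gives L/(3EI) there and L/(6EI) at the far end, so f₁₁ = f₂₂ = 4/EI and f₁₂ = f₂₁ = 2/EI.
Compatibility — zero rotation at each built-in end:
  4 M_A + 2 M_B = 1920
  2 M_A + 4 M_B = 2170
Solving the pair gives M_A = 278.4 kN·m and M_B = 403.3 kN·m (hogging).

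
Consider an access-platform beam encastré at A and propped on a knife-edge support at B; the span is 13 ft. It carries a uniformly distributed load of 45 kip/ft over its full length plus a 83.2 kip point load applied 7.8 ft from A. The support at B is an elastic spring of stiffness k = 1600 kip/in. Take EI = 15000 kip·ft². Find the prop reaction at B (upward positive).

R_B = 255 kip

Choose R_B as the redundant. The primary structure is the cantilever fixed at A.
Deflection at B on the released cantilever, summing each load's contribution:
  UDL 45: wL⁴/(8EI) = 160656/EI
  point load 83.2 at a = 7.8: Pa²(3L − a)/(6EI) = 26322/EI
  δ_0 = 186977/EI
Flexibility coefficient — unit upward force at B: δ_{BB} = L³/(3EI) = 732.3/EI.
With EI = 15000 kip·ft²: δ_0 = 12.465 ft and δ_{BB} = 0.048822 ft/kip.
Compatibility — the spring shortens by R_B/k under the reaction it provides: δ_0 − R_B·δ_{BB} = R_B/k. With 1/k = 1/(1600×12) ft/kip = 0.000052 ft/kip, R_B = δ_0 / (δ_{BB} + 1/k) = 12.465 / (0.048822 + 0.000052) = 255 kip.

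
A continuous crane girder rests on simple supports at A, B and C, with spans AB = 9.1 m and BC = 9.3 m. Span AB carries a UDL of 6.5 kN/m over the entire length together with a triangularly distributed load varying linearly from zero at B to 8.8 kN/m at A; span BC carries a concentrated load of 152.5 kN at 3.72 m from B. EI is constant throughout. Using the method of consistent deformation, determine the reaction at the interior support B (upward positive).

Release continuity at B by inserting a hinge; the redundant is the internal moment M_B. The primary structure is two simply-supported spans AB and BC.
End slopes at the hinge B, treating each span as simply supported:
  span AB: UDL 6.5: wL³/(24EI) = 204.1/EI
  span AB: triangular load, peak 8.8: 7w₀L³/(360EI) = 128.9/EI
  span BC: point load 152.5 at a = 3.72: Pab(L + b)/(6LEI) = 844.1/EI
  relative rotation θ_0 = (333 + 844.1)/EI = 1177/EI
A unit hogging moment at B produces rotation L₁/(3EI) + L₂/(3EI) = 6.133/EI.
Compatibility: M_B·(L₁+L₂)/(3EI) = θ_0, giving M_B = 191.9 kN·m (hogging).
Span AB, ΣM about A with M_B applied at B: R_B^{AB}·9.1 = 390.6 + 191.9, so R_B^{AB} = 64.01 kN and R_A = 99.19 − 64.01 = 35.18 kN.
Span BC, ΣM about C: R_B^{BC}·9.3 = 851 + 191.9, so R_B^{BC} = 112.1 kN and R_C = 152.5 − 112.1 = 40.36 kN.
R_B = 64.01 + 112.1 = 176.2 kN.

R_B = 176.2 kN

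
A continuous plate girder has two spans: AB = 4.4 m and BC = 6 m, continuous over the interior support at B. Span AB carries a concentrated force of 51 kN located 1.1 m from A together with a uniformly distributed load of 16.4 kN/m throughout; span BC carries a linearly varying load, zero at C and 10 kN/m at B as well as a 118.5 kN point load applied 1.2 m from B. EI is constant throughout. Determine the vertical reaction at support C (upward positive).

Take M_B as the redundant. Released structure: two simple spans AB and BC with a hinge at B.
End slopes at the hinge B, treating each span as simply supported:
  span AB: point load 51 at a = 1.1: Pab(L + a)/(6LEI) = 38.57/EI
  span AB: UDL 16.4: wL³/(24EI) = 58.21/EI
  span BC: triangular load, peak 10: w₀L³/(45EI) = 48/EI
  span BC: point load 118.5 at a = 1.2: Pab(L + b)/(6LEI) = 204.8/EI
  relative rotation θ_0 = (96.78 + 252.8)/EI = 349.5/EI
A unit hogging moment at B produces rotation L₁/(3EI) + L₂/(3EI) = 3.467/EI.
Compatibility: M_B·(L₁+L₂)/(3EI) = θ_0, giving M_B = 100.8 kN·m (hogging).
Span BC, ΣM about C: R_B^{BC}·6 = 688.8 + 100.8, so R_B^{BC} = 131.6 kN and R_C = 148.5 − 131.6 = 16.89 kN.

R_C = 16.89 kN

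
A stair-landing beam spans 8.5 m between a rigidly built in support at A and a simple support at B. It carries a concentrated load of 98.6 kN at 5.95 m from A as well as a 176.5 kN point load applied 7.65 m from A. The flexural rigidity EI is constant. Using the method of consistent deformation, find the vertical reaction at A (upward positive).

R_A = 69.43 kN

Remove the prop at B; the released (primary) structure is a cantilever built in at A.
Primary-structure tip deflection at B by superposition:
  point load 98.6 at a = 5.95: Pa²(3L − a)/(6EI) = 11374/EI
  point load 176.5 at a = 7.65: Pa²(3L − a)/(6EI) = 30729/EI
  δ_0 = 42103/EI
Flexibility coefficient — unit upward force at B: δ_{BB} = L³/(3EI) = 204.7/EI.
Compatibility at B: δ_0 − R_B·δ_{BB} = 0, so R_B = 42103/204.7 = 205.7 kN.
Vertical equilibrium: R_A = ΣP − R_B = 275.1 − 205.7 = 69.43 kN.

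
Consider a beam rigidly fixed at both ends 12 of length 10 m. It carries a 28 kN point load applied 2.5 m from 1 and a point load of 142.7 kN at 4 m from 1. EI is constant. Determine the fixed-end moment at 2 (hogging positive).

M_2 = 150.1 kN·m

Take the two fixed-end moments M_1, M_2 as redundants; the released structure is the simple span 12.
On the primary (simply-supported) span, the end slopes from the loading are:
  at 1: point load 28 at a = 2.5: Pab(L + b)/(6LEI) = 153.1/EI
  at 2: point load 28 at a = 2.5: Pab(L + a)/(6LEI) = 109.4/EI
  at 1: point load 142.7 at a = 4: Pab(L + b)/(6LEI) = 913.3/EI
  at 2: point load 142.7 at a = 4: Pab(L + a)/(6LEI) = 799.1/EI
  θ_10 = 1066/EI,  θ_20 = 908.5/EI
Flexibility coefficients: a unit moment at one end gives L/(3EI) there and L/(6EI) at the far end, so f₁₁ = f₂₂ = 3.333/EI and f₁₂ = f₂₁ = 1.667/EI.
Compatibility — zero rotation at each built-in end:
  3.333 M_1 + 1.667 M_2 = 1066
  1.667 M_1 + 3.333 M_2 = 908.5
Solving the pair gives M_1 = 244.9 kN·m and M_2 = 150.1 kN·m (hogging).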